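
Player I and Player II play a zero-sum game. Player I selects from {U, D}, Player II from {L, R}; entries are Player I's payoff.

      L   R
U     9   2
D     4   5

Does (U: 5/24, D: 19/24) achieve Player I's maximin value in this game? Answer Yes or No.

Against L this mix gives (5/24)·9 + (19/24)·4 = 121/24.
Against R this mix gives (5/24)·2 + (19/24)·5 = 35/8.
Player II will play R, holding Player I to 35/8. Shifting weight toward the row that does better against R would raise this floor (the equalizing mix achieves 37/8 against both R and L), so the proposed strategy is not optimal.

No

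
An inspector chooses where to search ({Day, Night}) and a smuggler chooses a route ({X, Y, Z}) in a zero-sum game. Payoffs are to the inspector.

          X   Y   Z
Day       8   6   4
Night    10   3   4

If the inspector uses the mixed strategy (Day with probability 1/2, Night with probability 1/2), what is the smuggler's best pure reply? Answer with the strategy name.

Z

If the smuggler plays X, the inspector's expected payoff is (1/2)·8 + (1/2)·10 = 9.
If the smuggler plays Y, the inspector's expected payoff is (1/2)·6 + (1/2)·3 = 9/2.
If the smuggler plays Z, the inspector's expected payoff is (1/2)·4 + (1/2)·4 = 4.
The smuggler minimizes the inspector's payoff; the smallest is 4, so the best response is Z.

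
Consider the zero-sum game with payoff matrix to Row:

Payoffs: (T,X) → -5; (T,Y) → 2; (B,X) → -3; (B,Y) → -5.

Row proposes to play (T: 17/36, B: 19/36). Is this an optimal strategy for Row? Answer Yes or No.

Against X this mix gives (17/36)·(-5) + (19/36)·(-3) = -71/18.
Against Y this mix gives (17/36)·2 + (19/36)·(-5) = -61/36.
Column will play X, holding Row to -71/18. Shifting weight toward the row that does better against X would raise this floor (the equalizing mix achieves -31/9 against both X and Y), so the proposed strategy is not optimal.

No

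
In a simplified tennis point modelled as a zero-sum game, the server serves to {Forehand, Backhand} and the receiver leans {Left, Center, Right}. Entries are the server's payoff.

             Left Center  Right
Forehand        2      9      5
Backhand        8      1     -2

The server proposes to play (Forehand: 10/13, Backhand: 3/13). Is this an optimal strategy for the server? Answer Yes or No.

Yes

Against Left this mix gives (10/13)·2 + (3/13)·8 = 44/13.
Against Center this mix gives (10/13)·9 + (3/13)·1 = 93/13.
Against Right this mix gives (10/13)·5 + (3/13)·(-2) = 44/13.
All of the receiver's active replies (Left, Right) yield 44/13, and no column does worse for the server. The mix makes the receiver indifferent and guarantees 44/13, so it is optimal.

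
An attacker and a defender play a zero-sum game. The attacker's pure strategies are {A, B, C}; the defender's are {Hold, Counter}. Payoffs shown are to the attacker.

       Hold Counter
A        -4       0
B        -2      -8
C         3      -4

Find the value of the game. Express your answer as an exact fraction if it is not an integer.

-16/11

Row minima: A → -4, B → -8, C → -4; maximin = -4.
Column maxima: Hold → 3, Counter → 0; minimax = 0.
-4 ≠ 0, so there is no saddle point; optimal play is mixed.
B is strictly dominated by C, so the attacker never plays it.
On the remaining 2×2 (A, C vs Hold, Counter):
Let the attacker play A with probability p. Expected payoff against Hold: (-4)p + 3(1−p) = −7p + 3; against Counter: 0p + (-4)(1−p) = 4p − 4.
Setting these equal: −7p + 3 = 4p − 4 ⇒ −11p = -7 ⇒ p = 7/11, and the value is (-7)·(7/11) + 3 = -16/11.
For the defender: with q = P(Hold), equating A's and C's payoffs gives −4q = 7q − 4 ⇒ q = 4/11.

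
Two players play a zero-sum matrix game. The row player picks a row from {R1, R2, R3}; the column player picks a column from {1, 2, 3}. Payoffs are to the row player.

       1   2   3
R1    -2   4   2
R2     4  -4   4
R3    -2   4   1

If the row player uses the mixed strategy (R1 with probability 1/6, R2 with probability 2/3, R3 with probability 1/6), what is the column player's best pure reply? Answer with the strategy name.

2

If the column player plays 1, the row player's expected payoff is (1/6)·(-2) + (2/3)·4 + (1/6)·(-2) = 2.
If the column player plays 2, the row player's expected payoff is (1/6)·4 + (2/3)·(-4) + (1/6)·4 = -4/3.
If the column player plays 3, the row player's expected payoff is (1/6)·2 + (2/3)·4 + (1/6)·1 = 19/6.
The column player minimizes the row player's payoff; the smallest is -4/3, so the best response is 2.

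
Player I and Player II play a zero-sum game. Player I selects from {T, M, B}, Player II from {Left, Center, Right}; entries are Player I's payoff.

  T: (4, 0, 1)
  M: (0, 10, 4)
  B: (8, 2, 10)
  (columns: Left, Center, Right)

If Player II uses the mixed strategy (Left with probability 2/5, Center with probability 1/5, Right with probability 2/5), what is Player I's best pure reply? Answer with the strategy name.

Expected payoff of T: (2/5)·4 + (1/5)·0 + (2/5)·1 = 2.
Expected payoff of M: (2/5)·0 + (1/5)·10 + (2/5)·4 = 18/5.
Expected payoff of B: (2/5)·8 + (1/5)·2 + (2/5)·10 = 38/5.
The largest is 38/5, so Player I's best response is B.

B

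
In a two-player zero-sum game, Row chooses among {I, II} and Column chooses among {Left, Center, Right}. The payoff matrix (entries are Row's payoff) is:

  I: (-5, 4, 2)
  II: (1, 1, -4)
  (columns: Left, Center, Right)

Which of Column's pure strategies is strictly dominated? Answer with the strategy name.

Center

Right holds Row's payoff strictly below Center in every row: 2 < 4, -4 < 1.
So Center is strictly dominated for Column.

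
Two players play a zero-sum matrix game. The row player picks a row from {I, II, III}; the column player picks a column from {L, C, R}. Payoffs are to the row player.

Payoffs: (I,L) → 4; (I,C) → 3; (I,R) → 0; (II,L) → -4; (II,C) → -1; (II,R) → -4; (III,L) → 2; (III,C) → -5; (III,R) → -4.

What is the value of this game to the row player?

Row minima: I → 0, II → -4, III → -5; maximin = 0.
Column maxima: L → 4, C → 3, R → 0; minimax = 0.
Since maximin = minimax = 0, there is a saddle point and the value is 0.

0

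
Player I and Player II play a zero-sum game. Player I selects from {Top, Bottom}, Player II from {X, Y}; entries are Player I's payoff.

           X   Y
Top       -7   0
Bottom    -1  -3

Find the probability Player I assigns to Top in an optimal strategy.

2/9

Row minima: Top → -7, Bottom → -3; maximin = -3.
Column maxima: X → -1, Y → 0; minimax = -1.
-3 ≠ -1, so there is no saddle point; optimal play is mixed.
Let Player I play Top with probability p. Expected payoff against X: (-7)p + (-1)(1−p) = −6p − 1; against Y: 0p + (-3)(1−p) = 3p − 3.
Setting these equal: −6p − 1 = 3p − 3 ⇒ −9p = -2 ⇒ p = 2/9, and the value is (-6)·(2/9) − 1 = -7/3.
For Player II: with q = P(X), equating Top's and Bottom's payoffs gives −7q = 2q − 3 ⇒ q = 1/3.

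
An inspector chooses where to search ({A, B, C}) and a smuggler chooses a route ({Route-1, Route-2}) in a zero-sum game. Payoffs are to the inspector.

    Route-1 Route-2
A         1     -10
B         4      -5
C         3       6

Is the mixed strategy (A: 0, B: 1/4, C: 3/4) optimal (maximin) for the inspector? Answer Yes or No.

Against Route-1 this mix gives (1/4)·4 + (3/4)·3 = 13/4.
Against Route-2 this mix gives (1/4)·(-5) + (3/4)·6 = 13/4.
All of the smuggler's active replies (Route-1, Route-2) yield 13/4, and no column does worse for the inspector. The mix makes the smuggler indifferent and guarantees 13/4, so it is optimal.

Yes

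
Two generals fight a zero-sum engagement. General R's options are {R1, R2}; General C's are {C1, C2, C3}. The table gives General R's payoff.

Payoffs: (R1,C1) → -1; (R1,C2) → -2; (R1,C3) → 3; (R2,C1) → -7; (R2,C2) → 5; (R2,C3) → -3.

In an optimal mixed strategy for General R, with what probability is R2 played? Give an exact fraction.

1/13

Row minima: R1 → -2, R2 → -7; maximin = -2.
Column maxima: C1 → -1, C2 → 5, C3 → 3; minimax = -1.
-2 ≠ -1, so there is no saddle point; optimal play is mixed.
C3 is strictly dominated by C1 (it gives General R strictly more in every row), so General C never plays it.
On the remaining 2×2 (R1, R2 vs C1, C2):
Let General R play R1 with probability p. Expected payoff against C1: (-1)p + (-7)(1−p) = 6p − 7; against C2: (-2)p + 5(1−p) = −7p + 5.
Setting these equal: 6p − 7 = −7p + 5 ⇒ 13p = 12 ⇒ p = 12/13, and the value is (6)·(12/13) − 7 = -19/13.
For General C: with q = P(C1), equating R1's and R2's payoffs gives q − 2 = −12q + 5 ⇒ q = 7/13.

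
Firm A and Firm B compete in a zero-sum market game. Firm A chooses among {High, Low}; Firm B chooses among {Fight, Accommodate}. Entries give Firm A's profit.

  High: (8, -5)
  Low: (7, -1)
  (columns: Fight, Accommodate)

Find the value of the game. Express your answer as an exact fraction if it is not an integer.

Row minima: High → -5, Low → -1; maximin = -1.
Column maxima: Fight → 8, Accommodate → -1; minimax = -1.
Since maximin = minimax = -1, there is a saddle point and the value is -1.

-1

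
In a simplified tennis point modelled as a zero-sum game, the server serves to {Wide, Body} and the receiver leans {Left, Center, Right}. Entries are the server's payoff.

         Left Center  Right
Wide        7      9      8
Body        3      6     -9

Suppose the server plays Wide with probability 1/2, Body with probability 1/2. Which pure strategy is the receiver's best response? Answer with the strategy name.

If the receiver plays Left, the server's expected payoff is (1/2)·7 + (1/2)·3 = 5.
If the receiver plays Center, the server's expected payoff is (1/2)·9 + (1/2)·6 = 15/2.
If the receiver plays Right, the server's expected payoff is (1/2)·8 + (1/2)·(-9) = -1/2.
The receiver minimizes the server's payoff; the smallest is -1/2, so the best response is Right.

Right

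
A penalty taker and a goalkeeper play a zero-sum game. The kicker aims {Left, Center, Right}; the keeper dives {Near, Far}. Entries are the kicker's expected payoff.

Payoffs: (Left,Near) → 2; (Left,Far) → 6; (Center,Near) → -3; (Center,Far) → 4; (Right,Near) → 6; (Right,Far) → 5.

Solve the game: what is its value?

26/5

Row minima: Left → 2, Center → -3, Right → 5; maximin = 5.
Column maxima: Near → 6, Far → 6; minimax = 6.
5 ≠ 6, so there is no saddle point; optimal play is mixed.
Center is strictly dominated by Left, so the kicker never plays it.
On the remaining 2×2 (Left, Right vs Near, Far):
Let the kicker play Left with probability p. Expected payoff against Near: 2p + 6(1−p) = −4p + 6; against Far: 6p + 5(1−p) = p + 5.
Setting these equal: −4p + 6 = p + 5 ⇒ −5p = -1 ⇒ p = 1/5, and the value is (-4)·(1/5) + 6 = 26/5.
For the keeper: with q = P(Near), equating Left's and Right's payoffs gives −4q + 6 = q + 5 ⇒ q = 1/5.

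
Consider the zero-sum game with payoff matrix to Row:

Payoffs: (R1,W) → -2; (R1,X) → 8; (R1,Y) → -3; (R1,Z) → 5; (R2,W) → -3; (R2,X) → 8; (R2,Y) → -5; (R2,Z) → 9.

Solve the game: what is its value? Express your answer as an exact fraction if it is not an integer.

Row minima: R1 → -3, R2 → -5; maximin = -3.
Column maxima: W → -2, X → 8, Y → -3, Z → 9; minimax = -3.
Since maximin = minimax = -3, there is a saddle point and the value is -3.

-3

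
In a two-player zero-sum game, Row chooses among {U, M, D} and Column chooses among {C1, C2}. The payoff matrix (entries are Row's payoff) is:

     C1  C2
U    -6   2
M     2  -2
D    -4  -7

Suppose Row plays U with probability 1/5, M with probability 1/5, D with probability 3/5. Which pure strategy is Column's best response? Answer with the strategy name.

C2

If Column plays C1, Row's expected payoff is (1/5)·(-6) + (1/5)·2 + (3/5)·(-4) = -16/5.
If Column plays C2, Row's expected payoff is (1/5)·2 + (1/5)·(-2) + (3/5)·(-7) = -21/5.
Column minimizes Row's payoff; the smallest is -21/5, so the best response is C2.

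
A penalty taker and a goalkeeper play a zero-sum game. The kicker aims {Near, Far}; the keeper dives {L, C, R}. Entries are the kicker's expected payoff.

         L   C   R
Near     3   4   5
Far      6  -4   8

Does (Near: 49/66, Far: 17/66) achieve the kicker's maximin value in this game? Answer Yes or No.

No

Against L this mix gives (49/66)·3 + (17/66)·6 = 83/22.
Against C this mix gives (49/66)·4 + (17/66)·(-4) = 64/33.
Against R this mix gives (49/66)·5 + (17/66)·8 = 127/22.
The keeper will play C, holding the kicker to 64/33. Shifting weight toward the row that does better against C would raise this floor (the equalizing mix achieves 36/11 against both C and L), so the proposed strategy is not optimal.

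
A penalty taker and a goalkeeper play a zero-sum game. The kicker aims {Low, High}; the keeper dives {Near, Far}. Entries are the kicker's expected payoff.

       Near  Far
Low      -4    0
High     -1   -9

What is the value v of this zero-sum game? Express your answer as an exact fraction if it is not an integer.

-3

Row minima: Low → -4, High → -9; maximin = -4.
Column maxima: Near → -1, Far → 0; minimax = -1.
-4 ≠ -1, so there is no saddle point; optimal play is mixed.
Let the kicker play Low with probability p. Expected payoff against Near: (-4)p + (-1)(1−p) = −3p − 1; against Far: 0p + (-9)(1−p) = 9p − 9.
Setting these equal: −3p − 1 = 9p − 9 ⇒ −12p = -8 ⇒ p = 2/3, and the value is (-3)·(2/3) − 1 = -3.
For the keeper: with q = P(Near), equating Low's and High's payoffs gives −4q = 8q − 9 ⇒ q = 3/4.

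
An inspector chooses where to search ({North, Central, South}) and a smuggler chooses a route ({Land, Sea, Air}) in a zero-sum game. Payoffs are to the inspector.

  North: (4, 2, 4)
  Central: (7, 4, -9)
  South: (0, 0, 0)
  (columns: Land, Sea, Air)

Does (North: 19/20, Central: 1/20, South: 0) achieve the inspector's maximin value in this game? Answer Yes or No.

Against Land this mix gives (19/20)·4 + (1/20)·7 = 83/20.
Against Sea this mix gives (19/20)·2 + (1/20)·4 = 21/10.
Against Air this mix gives (19/20)·4 + (1/20)·(-9) = 67/20.
The smuggler will play Sea, holding the inspector to 21/10. Shifting weight toward the row that does better against Sea would raise this floor (the equalizing mix achieves 34/15 against both Sea and Air), so the proposed strategy is not optimal.

No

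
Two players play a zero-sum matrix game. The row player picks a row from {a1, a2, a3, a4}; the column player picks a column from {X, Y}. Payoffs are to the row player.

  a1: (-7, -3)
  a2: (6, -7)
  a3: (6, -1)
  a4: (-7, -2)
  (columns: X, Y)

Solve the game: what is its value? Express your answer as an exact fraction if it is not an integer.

Row minima: a1 → -7, a2 → -7, a3 → -1, a4 → -7; maximin = -1.
Column maxima: X → 6, Y → -1; minimax = -1.
Since maximin = minimax = -1, there is a saddle point and the value is -1.

-1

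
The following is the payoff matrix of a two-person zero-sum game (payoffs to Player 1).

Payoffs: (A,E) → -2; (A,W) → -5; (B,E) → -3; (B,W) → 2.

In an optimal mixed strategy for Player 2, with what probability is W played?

Row minima: A → -5, B → -3; maximin = -3.
Column maxima: E → -2, W → 2; minimax = -2.
-3 ≠ -2, so there is no saddle point; optimal play is mixed.
Let Player 1 play A with probability p. Expected payoff against E: (-2)p + (-3)(1−p) = p − 3; against W: (-5)p + 2(1−p) = −7p + 2.
Setting these equal: p − 3 = −7p + 2 ⇒ 8p = 5 ⇒ p = 5/8, and the value is (1)·(5/8) − 3 = -19/8.
For Player 2: with q = P(E), equating A's and B's payoffs gives 3q − 5 = −5q + 2 ⇒ q = 7/8.

1/8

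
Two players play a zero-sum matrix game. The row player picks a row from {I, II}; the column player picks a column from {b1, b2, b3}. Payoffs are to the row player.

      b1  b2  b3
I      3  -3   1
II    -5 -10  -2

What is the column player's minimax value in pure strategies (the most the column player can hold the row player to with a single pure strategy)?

Column maxima: b1 → 3, b2 → -3, b3 → 1.
The smallest of these is -3.

-3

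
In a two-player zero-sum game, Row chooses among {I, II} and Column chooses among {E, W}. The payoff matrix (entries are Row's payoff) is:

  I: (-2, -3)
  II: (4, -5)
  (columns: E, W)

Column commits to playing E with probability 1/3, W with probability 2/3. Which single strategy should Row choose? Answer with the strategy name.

II

Expected payoff of I: (1/3)·(-2) + (2/3)·(-3) = -8/3.
Expected payoff of II: (1/3)·4 + (2/3)·(-5) = -2.
The largest is -2, so Row's best response is II.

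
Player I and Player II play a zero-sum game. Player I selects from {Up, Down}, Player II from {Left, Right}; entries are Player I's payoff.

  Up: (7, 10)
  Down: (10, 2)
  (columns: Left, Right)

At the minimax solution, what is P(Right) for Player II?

Row minima: Up → 7, Down → 2; maximin = 7.
Column maxima: Left → 10, Right → 10; minimax = 10.
7 ≠ 10, so there is no saddle point; optimal play is mixed.
Let Player I play Up with probability p. Expected payoff against Left: 7p + 10(1−p) = −3p + 10; against Right: 10p + 2(1−p) = 8p + 2.
Setting these equal: −3p + 10 = 8p + 2 ⇒ −11p = -8 ⇒ p = 8/11, and the value is (-3)·(8/11) + 10 = 86/11.
For Player II: with q = P(Left), equating Up's and Down's payoffs gives −3q + 10 = 8q + 2 ⇒ q = 8/11.

3/11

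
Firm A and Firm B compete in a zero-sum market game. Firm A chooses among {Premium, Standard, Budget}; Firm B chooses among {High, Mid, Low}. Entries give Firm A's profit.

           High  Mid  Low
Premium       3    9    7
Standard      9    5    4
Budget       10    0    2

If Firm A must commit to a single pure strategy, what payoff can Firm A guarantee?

4

Row minima: Premium → 3, Standard → 4, Budget → 0.
The best of these is 4.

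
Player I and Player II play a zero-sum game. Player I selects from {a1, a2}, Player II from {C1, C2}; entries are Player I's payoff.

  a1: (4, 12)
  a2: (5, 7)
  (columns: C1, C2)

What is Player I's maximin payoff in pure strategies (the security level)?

Row minima: a1 → 4, a2 → 5.
The best of these is 5.

5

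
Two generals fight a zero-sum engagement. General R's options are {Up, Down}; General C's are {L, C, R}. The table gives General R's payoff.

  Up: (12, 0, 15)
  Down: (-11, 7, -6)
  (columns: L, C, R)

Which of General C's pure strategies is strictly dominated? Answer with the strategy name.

L holds General R's payoff strictly below R in every row: 12 < 15, -11 < -6.
So R is strictly dominated for General C.

R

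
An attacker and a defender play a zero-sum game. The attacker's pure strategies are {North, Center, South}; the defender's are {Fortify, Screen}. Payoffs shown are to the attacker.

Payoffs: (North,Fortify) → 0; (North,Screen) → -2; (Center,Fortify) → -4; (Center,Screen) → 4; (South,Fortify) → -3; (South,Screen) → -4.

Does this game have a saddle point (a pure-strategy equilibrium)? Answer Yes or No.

No

Row minima: North → -2, Center → -4, South → -4; maximin = -2.
Column maxima: Fortify → 0, Screen → 4; minimax = 0.
-2 ≠ 0, so no pure-strategy equilibrium exists.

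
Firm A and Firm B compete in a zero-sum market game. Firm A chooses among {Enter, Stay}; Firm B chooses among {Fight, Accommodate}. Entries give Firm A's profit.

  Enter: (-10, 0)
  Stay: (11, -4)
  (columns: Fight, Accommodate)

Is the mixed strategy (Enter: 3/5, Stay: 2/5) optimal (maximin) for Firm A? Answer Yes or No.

Against Fight this mix gives (3/5)·(-10) + (2/5)·11 = -8/5.
Against Accommodate this mix gives (3/5)·0 + (2/5)·(-4) = -8/5.
All of Firm B's active replies (Fight, Accommodate) yield -8/5, and no column does worse for Firm A. The mix makes Firm B indifferent and guarantees -8/5, so it is optimal.

Yes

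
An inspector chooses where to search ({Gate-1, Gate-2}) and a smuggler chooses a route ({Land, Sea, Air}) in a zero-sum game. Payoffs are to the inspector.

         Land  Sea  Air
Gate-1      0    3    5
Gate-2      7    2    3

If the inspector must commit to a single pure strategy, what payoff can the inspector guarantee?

Row minima: Gate-1 → 0, Gate-2 → 2.
The best of these is 2.

2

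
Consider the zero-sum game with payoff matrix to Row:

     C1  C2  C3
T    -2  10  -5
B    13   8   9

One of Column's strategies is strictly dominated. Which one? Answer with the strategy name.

C3 holds Row's payoff strictly below C1 in every row: -5 < -2, 9 < 13.
So C1 is strictly dominated for Column.

C1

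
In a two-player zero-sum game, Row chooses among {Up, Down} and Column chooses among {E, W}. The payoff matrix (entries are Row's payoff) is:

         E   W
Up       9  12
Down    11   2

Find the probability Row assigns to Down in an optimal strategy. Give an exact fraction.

1/4

Row minima: Up → 9, Down → 2; maximin = 9.
Column maxima: E → 11, W → 12; minimax = 11.
9 ≠ 11, so there is no saddle point; optimal play is mixed.
Let Row play Up with probability p. Expected payoff against E: 9p + 11(1−p) = −2p + 11; against W: 12p + 2(1−p) = 10p + 2.
Setting these equal: −2p + 11 = 10p + 2 ⇒ −12p = -9 ⇒ p = 3/4, and the value is (-2)·(3/4) + 11 = 19/2.
For Column: with q = P(E), equating Up's and Down's payoffs gives −3q + 12 = 9q + 2 ⇒ q = 5/6.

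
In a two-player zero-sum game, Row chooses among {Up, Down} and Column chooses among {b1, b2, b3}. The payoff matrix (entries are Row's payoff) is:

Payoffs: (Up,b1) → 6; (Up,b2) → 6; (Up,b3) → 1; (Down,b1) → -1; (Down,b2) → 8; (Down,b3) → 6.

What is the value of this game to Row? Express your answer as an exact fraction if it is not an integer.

Row minima: Up → 1, Down → -1; maximin = 1.
Column maxima: b1 → 6, b2 → 8, b3 → 6; minimax = 6.
1 ≠ 6, so there is no saddle point; optimal play is mixed.
b2 is strictly dominated by b3 (it gives Row strictly more in every row), so Column never plays it.
On the remaining 2×2 (Up, Down vs b1, b3):
Let Row play Up with probability p. Expected payoff against b1: 6p + (-1)(1−p) = 7p − 1; against b3: 1p + 6(1−p) = −5p + 6.
Setting these equal: 7p − 1 = −5p + 6 ⇒ 12p = 7 ⇒ p = 7/12, and the value is (7)·(7/12) − 1 = 37/12.
For Column: with q = P(b1), equating Up's and Down's payoffs gives 5q + 1 = −7q + 6 ⇒ q = 5/12.

37/12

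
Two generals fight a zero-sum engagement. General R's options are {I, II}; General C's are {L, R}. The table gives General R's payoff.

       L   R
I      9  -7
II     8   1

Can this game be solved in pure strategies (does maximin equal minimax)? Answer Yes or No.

Yes

Row minima: I → -7, II → 1; maximin = 1.
Column maxima: L → 9, R → 1; minimax = 1.
maximin = minimax = 1, so a saddle point exists.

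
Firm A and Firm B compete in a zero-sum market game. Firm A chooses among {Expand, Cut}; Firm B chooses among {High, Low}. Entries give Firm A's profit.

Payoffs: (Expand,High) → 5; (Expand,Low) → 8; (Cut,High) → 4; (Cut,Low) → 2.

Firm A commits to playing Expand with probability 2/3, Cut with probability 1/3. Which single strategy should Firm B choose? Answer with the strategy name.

High

If Firm B plays High, Firm A's expected payoff is (2/3)·5 + (1/3)·4 = 14/3.
If Firm B plays Low, Firm A's expected payoff is (2/3)·8 + (1/3)·2 = 6.
Firm B minimizes Firm A's payoff; the smallest is 14/3, so the best response is High.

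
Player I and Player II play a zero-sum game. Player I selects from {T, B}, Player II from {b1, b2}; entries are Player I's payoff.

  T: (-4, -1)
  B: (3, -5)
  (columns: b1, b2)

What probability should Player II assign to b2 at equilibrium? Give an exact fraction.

7/11

Row minima: T → -4, B → -5; maximin = -4.
Column maxima: b1 → 3, b2 → -1; minimax = -1.
-4 ≠ -1, so there is no saddle point; optimal play is mixed.
Let Player I play T with probability p. Expected payoff against b1: (-4)p + 3(1−p) = −7p + 3; against b2: (-1)p + (-5)(1−p) = 4p − 5.
Setting these equal: −7p + 3 = 4p − 5 ⇒ −11p = -8 ⇒ p = 8/11, and the value is (-7)·(8/11) + 3 = -23/11.
For Player II: with q = P(b1), equating T's and B's payoffs gives −3q − 1 = 8q − 5 ⇒ q = 4/11.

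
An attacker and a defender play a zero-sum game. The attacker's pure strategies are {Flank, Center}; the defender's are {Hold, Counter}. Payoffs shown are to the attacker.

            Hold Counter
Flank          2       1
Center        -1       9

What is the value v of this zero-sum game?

Row minima: Flank → 1, Center → -1; maximin = 1.
Column maxima: Hold → 2, Counter → 9; minimax = 2.
1 ≠ 2, so there is no saddle point; optimal play is mixed.
Let the attacker play Flank with probability p. Expected payoff against Hold: 2p + (-1)(1−p) = 3p − 1; against Counter: 1p + 9(1−p) = −8p + 9.
Setting these equal: 3p − 1 = −8p + 9 ⇒ 11p = 10 ⇒ p = 10/11, and the value is (3)·(10/11) − 1 = 19/11.
For the defender: with q = P(Hold), equating Flank's and Center's payoffs gives q + 1 = −10q + 9 ⇒ q = 8/11.

19/11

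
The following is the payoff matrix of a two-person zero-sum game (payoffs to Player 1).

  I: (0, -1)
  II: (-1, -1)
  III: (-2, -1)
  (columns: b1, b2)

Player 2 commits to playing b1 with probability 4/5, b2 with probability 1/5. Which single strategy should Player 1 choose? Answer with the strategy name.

Expected payoff of I: (4/5)·0 + (1/5)·(-1) = -1/5.
Expected payoff of II: (4/5)·(-1) + (1/5)·(-1) = -1.
Expected payoff of III: (4/5)·(-2) + (1/5)·(-1) = -9/5.
The largest is -1/5, so Player 1's best response is I.

I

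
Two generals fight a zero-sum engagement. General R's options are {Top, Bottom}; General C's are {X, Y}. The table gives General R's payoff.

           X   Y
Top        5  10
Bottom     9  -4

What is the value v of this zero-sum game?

Row minima: Top → 5, Bottom → -4; maximin = 5.
Column maxima: X → 9, Y → 10; minimax = 9.
5 ≠ 9, so there is no saddle point; optimal play is mixed.
Let General R play Top with probability p. Expected payoff against X: 5p + 9(1−p) = −4p + 9; against Y: 10p + (-4)(1−p) = 14p − 4.
Setting these equal: −4p + 9 = 14p − 4 ⇒ −18p = -13 ⇒ p = 13/18, and the value is (-4)·(13/18) + 9 = 55/9.
For General C: with q = P(X), equating Top's and Bottom's payoffs gives −5q + 10 = 13q − 4 ⇒ q = 7/9.

55/9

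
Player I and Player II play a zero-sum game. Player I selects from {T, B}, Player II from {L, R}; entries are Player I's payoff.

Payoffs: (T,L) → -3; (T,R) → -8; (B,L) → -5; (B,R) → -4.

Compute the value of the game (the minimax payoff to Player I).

Row minima: T → -8, B → -5; maximin = -5.
Column maxima: L → -3, R → -4; minimax = -4.
-5 ≠ -4, so there is no saddle point; optimal play is mixed.
Let Player I play T with probability p. Expected payoff against L: (-3)p + (-5)(1−p) = 2p − 5; against R: (-8)p + (-4)(1−p) = −4p − 4.
Setting these equal: 2p − 5 = −4p − 4 ⇒ 6p = 1 ⇒ p = 1/6, and the value is (2)·(1/6) − 5 = -14/3.
For Player II: with q = P(L), equating T's and B's payoffs gives 5q − 8 = −q − 4 ⇒ q = 2/3.

-14/3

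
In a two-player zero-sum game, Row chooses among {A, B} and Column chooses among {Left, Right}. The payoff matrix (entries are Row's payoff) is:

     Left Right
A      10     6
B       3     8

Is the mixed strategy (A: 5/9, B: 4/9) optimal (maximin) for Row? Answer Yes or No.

Against Left this mix gives (5/9)·10 + (4/9)·3 = 62/9.
Against Right this mix gives (5/9)·6 + (4/9)·8 = 62/9.
All of Column's active replies (Left, Right) yield 62/9, and no column does worse for Row. The mix makes Column indifferent and guarantees 62/9, so it is optimal.

Yes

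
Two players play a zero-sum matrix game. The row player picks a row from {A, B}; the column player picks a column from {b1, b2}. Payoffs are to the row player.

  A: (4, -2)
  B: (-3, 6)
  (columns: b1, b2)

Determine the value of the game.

6/5

Row minima: A → -2, B → -3; maximin = -2.
Column maxima: b1 → 4, b2 → 6; minimax = 4.
-2 ≠ 4, so there is no saddle point; optimal play is mixed.
Let the row player play A with probability p. Expected payoff against b1: 4p + (-3)(1−p) = 7p − 3; against b2: (-2)p + 6(1−p) = −8p + 6.
Setting these equal: 7p − 3 = −8p + 6 ⇒ 15p = 9 ⇒ p = 3/5, and the value is (7)·(3/5) − 3 = 6/5.
For the column player: with q = P(b1), equating A's and B's payoffs gives 6q − 2 = −9q + 6 ⇒ q = 8/15.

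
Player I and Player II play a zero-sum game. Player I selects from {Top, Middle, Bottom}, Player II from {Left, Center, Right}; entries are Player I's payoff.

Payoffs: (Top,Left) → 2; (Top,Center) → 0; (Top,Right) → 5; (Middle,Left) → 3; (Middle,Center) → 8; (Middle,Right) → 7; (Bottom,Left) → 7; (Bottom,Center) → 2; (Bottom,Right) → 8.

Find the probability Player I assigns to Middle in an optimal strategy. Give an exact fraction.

Row minima: Top → 0, Middle → 3, Bottom → 2; maximin = 3.
Column maxima: Left → 7, Center → 8, Right → 8; minimax = 7.
3 ≠ 7, so there is no saddle point; optimal play is mixed.
Top is strictly dominated by Middle, so Player I never plays it.
Right is strictly dominated by Left (it gives Player I strictly more in every row), so Player II never plays it.
On the remaining 2×2 (Middle, Bottom vs Left, Center):
Let Player I play Middle with probability p. Expected payoff against Left: 3p + 7(1−p) = −4p + 7; against Center: 8p + 2(1−p) = 6p + 2.
Setting these equal: −4p + 7 = 6p + 2 ⇒ −10p = -5 ⇒ p = 1/2, and the value is (-4)·(1/2) + 7 = 5.
For Player II: with q = P(Left), equating Middle's and Bottom's payoffs gives −5q + 8 = 5q + 2 ⇒ q = 3/5.

1/2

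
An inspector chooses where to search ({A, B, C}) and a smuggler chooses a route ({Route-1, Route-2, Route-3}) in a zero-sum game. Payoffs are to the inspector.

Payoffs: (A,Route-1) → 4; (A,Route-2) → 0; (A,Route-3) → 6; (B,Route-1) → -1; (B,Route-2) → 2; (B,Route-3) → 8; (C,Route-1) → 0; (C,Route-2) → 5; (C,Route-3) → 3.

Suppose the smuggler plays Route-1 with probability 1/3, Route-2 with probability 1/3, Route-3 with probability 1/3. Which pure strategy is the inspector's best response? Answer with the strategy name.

A

Expected payoff of A: (1/3)·4 + (1/3)·0 + (1/3)·6 = 10/3.
Expected payoff of B: (1/3)·(-1) + (1/3)·2 + (1/3)·8 = 3.
Expected payoff of C: (1/3)·0 + (1/3)·5 + (1/3)·3 = 8/3.
The largest is 10/3, so the inspector's best response is A.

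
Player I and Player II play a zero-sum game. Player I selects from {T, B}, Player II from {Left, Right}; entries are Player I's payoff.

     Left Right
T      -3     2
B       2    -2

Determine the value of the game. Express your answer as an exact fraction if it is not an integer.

Row minima: T → -3, B → -2; maximin = -2.
Column maxima: Left → 2, Right → 2; minimax = 2.
-2 ≠ 2, so there is no saddle point; optimal play is mixed.
Let Player I play T with probability p. Expected payoff against Left: (-3)p + 2(1−p) = −5p + 2; against Right: 2p + (-2)(1−p) = 4p − 2.
Setting these equal: −5p + 2 = 4p − 2 ⇒ −9p = -4 ⇒ p = 4/9, and the value is (-5)·(4/9) + 2 = -2/9.
For Player II: with q = P(Left), equating T's and B's payoffs gives −5q + 2 = 4q − 2 ⇒ q = 4/9.

-2/9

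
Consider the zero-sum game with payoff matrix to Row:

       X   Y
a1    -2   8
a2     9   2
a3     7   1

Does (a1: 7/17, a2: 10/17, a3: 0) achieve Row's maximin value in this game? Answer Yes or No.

Yes

Against X this mix gives (7/17)·(-2) + (10/17)·9 = 76/17.
Against Y this mix gives (7/17)·8 + (10/17)·2 = 76/17.
All of Column's active replies (X, Y) yield 76/17, and no column does worse for Row. The mix makes Column indifferent and guarantees 76/17, so it is optimal.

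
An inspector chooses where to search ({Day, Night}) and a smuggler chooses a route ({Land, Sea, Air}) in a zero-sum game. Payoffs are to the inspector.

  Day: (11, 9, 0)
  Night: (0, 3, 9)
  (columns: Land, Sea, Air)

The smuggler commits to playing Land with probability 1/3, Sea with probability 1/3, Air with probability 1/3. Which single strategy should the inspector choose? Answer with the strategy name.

Expected payoff of Day: (1/3)·11 + (1/3)·9 + (1/3)·0 = 20/3.
Expected payoff of Night: (1/3)·0 + (1/3)·3 + (1/3)·9 = 4.
The largest is 20/3, so the inspector's best response is Day.

Day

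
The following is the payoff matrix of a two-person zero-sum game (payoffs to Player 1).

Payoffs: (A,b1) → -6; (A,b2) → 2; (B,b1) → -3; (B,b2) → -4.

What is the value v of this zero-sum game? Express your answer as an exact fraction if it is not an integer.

-10/3

Row minima: A → -6, B → -4; maximin = -4.
Column maxima: b1 → -3, b2 → 2; minimax = -3.
-4 ≠ -3, so there is no saddle point; optimal play is mixed.
Let Player 1 play A with probability p. Expected payoff against b1: (-6)p + (-3)(1−p) = −3p − 3; against b2: 2p + (-4)(1−p) = 6p − 4.
Setting these equal: −3p − 3 = 6p − 4 ⇒ −9p = -1 ⇒ p = 1/9, and the value is (-3)·(1/9) − 3 = -10/3.
For Player 2: with q = P(b1), equating A's and B's payoffs gives −8q + 2 = q − 4 ⇒ q = 2/3.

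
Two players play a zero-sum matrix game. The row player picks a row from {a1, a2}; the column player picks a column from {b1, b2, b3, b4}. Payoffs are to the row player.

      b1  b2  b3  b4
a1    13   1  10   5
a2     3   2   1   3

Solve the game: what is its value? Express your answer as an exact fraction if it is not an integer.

Row minima: a1 → 1, a2 → 1; maximin = 1.
Column maxima: b1 → 13, b2 → 2, b3 → 10, b4 → 5; minimax = 2.
1 ≠ 2, so there is no saddle point; optimal play is mixed.
b1 is strictly dominated by b2 (it gives the row player strictly more in every row), so the column player never plays it.
b4 is strictly dominated by b2 (it gives the row player strictly more in every row), so the column player never plays it.
On the remaining 2×2 (a1, a2 vs b2, b3):
Let the row player play a1 with probability p. Expected payoff against b2: 1p + 2(1−p) = −p + 2; against b3: 10p + 1(1−p) = 9p + 1.
Setting these equal: −p + 2 = 9p + 1 ⇒ −10p = -1 ⇒ p = 1/10, and the value is (-1)·(1/10) + 2 = 19/10.
For the column player: with q = P(b2), equating a1's and a2's payoffs gives −9q + 10 = q + 1 ⇒ q = 9/10.

19/10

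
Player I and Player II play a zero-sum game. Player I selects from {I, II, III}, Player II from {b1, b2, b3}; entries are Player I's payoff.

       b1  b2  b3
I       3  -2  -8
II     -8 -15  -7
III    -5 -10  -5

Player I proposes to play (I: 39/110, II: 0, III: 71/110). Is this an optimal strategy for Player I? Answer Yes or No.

No

Against b1 this mix gives (39/110)·3 + (71/110)·(-5) = -119/55.
Against b2 this mix gives (39/110)·(-2) + (71/110)·(-10) = -394/55.
Against b3 this mix gives (39/110)·(-8) + (71/110)·(-5) = -667/110.
Player II will play b2, holding Player I to -394/55. Shifting weight toward the row that does better against b2 would raise this floor (the equalizing mix achieves -70/11 against both b2 and b3), so the proposed strategy is not optimal.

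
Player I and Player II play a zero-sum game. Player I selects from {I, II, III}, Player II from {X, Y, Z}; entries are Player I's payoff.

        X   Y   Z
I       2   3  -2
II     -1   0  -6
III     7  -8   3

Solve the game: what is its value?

-7/16

Row minima: I → -2, II → -6, III → -8; maximin = -2.
Column maxima: X → 7, Y → 3, Z → 3; minimax = 3.
-2 ≠ 3, so there is no saddle point; optimal play is mixed.
II is strictly dominated by I, so Player I never plays it.
X is strictly dominated by Z (it gives Player I strictly more in every row), so Player II never plays it.
On the remaining 2×2 (I, III vs Y, Z):
Let Player I play I with probability p. Expected payoff against Y: 3p + (-8)(1−p) = 11p − 8; against Z: (-2)p + 3(1−p) = −5p + 3.
Setting these equal: 11p − 8 = −5p + 3 ⇒ 16p = 11 ⇒ p = 11/16, and the value is (11)·(11/16) − 8 = -7/16.
For Player II: with q = P(Y), equating I's and III's payoffs gives 5q − 2 = −11q + 3 ⇒ q = 5/16.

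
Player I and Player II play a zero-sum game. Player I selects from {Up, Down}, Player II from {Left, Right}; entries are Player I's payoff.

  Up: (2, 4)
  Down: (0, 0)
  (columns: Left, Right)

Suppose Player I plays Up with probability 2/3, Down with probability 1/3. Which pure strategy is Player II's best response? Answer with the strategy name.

Left

If Player II plays Left, Player I's expected payoff is (2/3)·2 + (1/3)·0 = 4/3.
If Player II plays Right, Player I's expected payoff is (2/3)·4 + (1/3)·0 = 8/3.
Player II minimizes Player I's payoff; the smallest is 4/3, so the best response is Left.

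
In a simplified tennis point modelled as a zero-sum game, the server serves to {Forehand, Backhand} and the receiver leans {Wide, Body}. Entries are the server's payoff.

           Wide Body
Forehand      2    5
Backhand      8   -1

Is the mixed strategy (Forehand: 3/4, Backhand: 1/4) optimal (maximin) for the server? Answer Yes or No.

Against Wide this mix gives (3/4)·2 + (1/4)·8 = 7/2.
Against Body this mix gives (3/4)·5 + (1/4)·(-1) = 7/2.
All of the receiver's active replies (Wide, Body) yield 7/2, and no column does worse for the server. The mix makes the receiver indifferent and guarantees 7/2, so it is optimal.

Yes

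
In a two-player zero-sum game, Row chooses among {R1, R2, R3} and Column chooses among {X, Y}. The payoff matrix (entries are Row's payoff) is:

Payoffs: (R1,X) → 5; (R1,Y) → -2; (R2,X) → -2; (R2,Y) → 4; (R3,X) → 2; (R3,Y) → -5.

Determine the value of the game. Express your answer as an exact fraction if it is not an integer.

16/13

Row minima: R1 → -2, R2 → -2, R3 → -5; maximin = -2.
Column maxima: X → 5, Y → 4; minimax = 4.
-2 ≠ 4, so there is no saddle point; optimal play is mixed.
R3 is strictly dominated by R1, so Row never plays it.
On the remaining 2×2 (R1, R2 vs X, Y):
Let Row play R1 with probability p. Expected payoff against X: 5p + (-2)(1−p) = 7p − 2; against Y: (-2)p + 4(1−p) = −6p + 4.
Setting these equal: 7p − 2 = −6p + 4 ⇒ 13p = 6 ⇒ p = 6/13, and the value is (7)·(6/13) − 2 = 16/13.
For Column: with q = P(X), equating R1's and R2's payoffs gives 7q − 2 = −6q + 4 ⇒ q = 6/13.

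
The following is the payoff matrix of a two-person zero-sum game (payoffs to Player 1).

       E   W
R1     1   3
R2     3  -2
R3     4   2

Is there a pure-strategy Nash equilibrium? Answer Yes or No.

Row minima: R1 → 1, R2 → -2, R3 → 2; maximin = 2.
Column maxima: E → 4, W → 3; minimax = 3.
2 ≠ 3, so no pure-strategy equilibrium exists.

No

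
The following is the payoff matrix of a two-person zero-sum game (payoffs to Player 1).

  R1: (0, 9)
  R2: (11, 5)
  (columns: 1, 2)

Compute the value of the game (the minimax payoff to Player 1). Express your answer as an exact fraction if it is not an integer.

Row minima: R1 → 0, R2 → 5; maximin = 5.
Column maxima: 1 → 11, 2 → 9; minimax = 9.
5 ≠ 9, so there is no saddle point; optimal play is mixed.
Let Player 1 play R1 with probability p. Expected payoff against 1: 0p + 11(1−p) = −11p + 11; against 2: 9p + 5(1−p) = 4p + 5.
Setting these equal: −11p + 11 = 4p + 5 ⇒ −15p = -6 ⇒ p = 2/5, and the value is (-11)·(2/5) + 11 = 33/5.
For Player 2: with q = P(1), equating R1's and R2's payoffs gives −9q + 9 = 6q + 5 ⇒ q = 4/15.

33/5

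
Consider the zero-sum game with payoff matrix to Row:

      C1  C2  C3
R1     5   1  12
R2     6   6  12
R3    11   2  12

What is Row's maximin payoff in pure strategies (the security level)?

Row minima: R1 → 1, R2 → 6, R3 → 2.
The best of these is 6.

6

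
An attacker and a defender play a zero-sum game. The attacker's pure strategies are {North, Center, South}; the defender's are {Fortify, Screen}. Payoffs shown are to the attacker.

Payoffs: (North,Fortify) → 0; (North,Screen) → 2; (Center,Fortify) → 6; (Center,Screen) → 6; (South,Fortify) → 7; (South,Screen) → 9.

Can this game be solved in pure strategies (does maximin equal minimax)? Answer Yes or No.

Yes

Row minima: North → 0, Center → 6, South → 7; maximin = 7.
Column maxima: Fortify → 7, Screen → 9; minimax = 7.
maximin = minimax = 7, so a saddle point exists.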